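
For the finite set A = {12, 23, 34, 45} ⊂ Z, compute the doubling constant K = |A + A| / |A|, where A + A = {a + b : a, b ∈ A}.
K = |A + A| / |A| = 7/4

Enumerate A + A = {a + b : a, b ∈ A}. With |A| = 4, there are |A|^2 = 16 ordered sum pairs; collecting distinct values, A + A = {24, 35, 46, 57, 68, 79, 90}, so |A + A| = 7. Thus K = 7/4. Here |A + A| = 2|A| − 1 = 7, the minimum possible — so K = 7/4 is minimal, which holds iff A is an arithmetic progression.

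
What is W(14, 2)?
W(14, 2) = 14 + 1 = 15

A 2-term AP is any pair of integers, so a monochromatic 2-AP exists iff some colour is used at least twice. With 14 colours, the colouring i ↦ i on {1, ..., 14} uses each colour once, avoiding any monochromatic pair, so W(14, 2) > 14. For {1, ..., 15}, pigeonhole forces two integers of the same colour, which form a monochromatic 2-AP. Hence W(14, 2) = 15.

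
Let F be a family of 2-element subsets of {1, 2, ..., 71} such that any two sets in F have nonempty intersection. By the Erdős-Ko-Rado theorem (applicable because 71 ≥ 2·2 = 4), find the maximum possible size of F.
max |F| = C(70, 1) = 70

The Erdős-Ko-Rado theorem states: for n ≥ 2k, an intersecting family of k-subsets of an n-element set has size at most C(n − 1, k − 1), with equality for 'star' families {A ⊆ [n] : |A| = k, i ∈ A} (fix an element i). For n = 71, k = 2: C(70, 1) = 70.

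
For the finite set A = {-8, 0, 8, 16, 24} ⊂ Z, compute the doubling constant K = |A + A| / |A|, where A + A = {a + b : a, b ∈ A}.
K = |A + A| / |A| = 9/5

Enumerate A + A = {a + b : a, b ∈ A}. With |A| = 5, there are |A|^2 = 25 ordered sum pairs; collecting distinct values, A + A = {-16, -8, 0, 8, 16, 24, 32, 40, 48}, so |A + A| = 9. Thus K = 9/5. Here |A + A| = 2|A| − 1 = 9, the minimum possible — so K = 9/5 is minimal, which holds iff A is an arithmetic progression.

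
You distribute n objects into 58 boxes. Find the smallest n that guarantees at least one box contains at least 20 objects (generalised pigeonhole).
n = (20 − 1)·58 + 1 = 1103

By the generalised pigeonhole principle, to guarantee some box contains ≥ r objects we need more than (r − 1) · k objects total. Threshold: n = (r − 1) · k + 1. With r = 20 and k = 58: n = 19 · 58 + 1 = 1102 + 1 = 1103. For n = 1102 = 19 · 58, we can put exactly 19 objects in every box, avoiding 20 in any single one — so 1103 is tight.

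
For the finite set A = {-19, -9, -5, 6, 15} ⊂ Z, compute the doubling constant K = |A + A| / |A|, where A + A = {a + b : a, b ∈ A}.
K = |A + A| / |A| = 15/5 = 3

Enumerate A + A = {a + b : a, b ∈ A}. With |A| = 5, there are |A|^2 = 25 ordered sum pairs; collecting distinct values, A + A = {-38, -28, -24, -18, -14, -13, -10, -4, -3, 1, 6, 10, 12, 21, 30}, so |A + A| = 15. Thus K = 15/5 = 3. For comparison, the minimum possible |A + A| over all 5-element sets is 2·5 − 1 = 9 (so min K = 9/5), attained only by arithmetic progressions.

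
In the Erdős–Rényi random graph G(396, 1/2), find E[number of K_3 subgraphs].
E[# K_3] = C(396, 3) · (1/2)^C(3, 2) = 10271580 / 2^3 = 2567895/2 = 1283947.5

For each 3-subset S of vertices (there are C(396, 3) = 10271580 such S), let X_S = 1 if S induces a K_3 (all C(3, 2) = 3 edges present). Then P(X_S = 1) = (1/2)^3 = 1/8. By linearity of expectation, E[# K_3] = C(396, 3) · (1/2)^3 = 10271580 / 8 = 2567895/2 = 1283947.5.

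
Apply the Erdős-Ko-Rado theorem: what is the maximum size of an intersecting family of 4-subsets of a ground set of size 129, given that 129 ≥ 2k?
max |F| = C(128, 3) = 341376

Erdős-Ko-Rado (1961): when n ≥ 2k, max |F| = C(n−1, k−1). The bound is attained by the star {A : i ∈ A} for any fixed i ∈ [n]. Here C(129−1, 4−1) = C(128, 3) = 341376.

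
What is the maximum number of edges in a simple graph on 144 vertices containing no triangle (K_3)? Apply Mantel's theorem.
ex(144, K_3) = ⌊144^2/4⌋ = 5184

Mantel (1907): a triangle-free graph on n vertices has at most ⌊n^2/4⌋ edges, with equality for the complete bipartite graph K_{⌊n/2⌋, ⌈n/2⌉}. For n = 144: ⌊144^2/4⌋ = ⌊20736/4⌋ = 5184. The extremal graph is K_{72, 72}, which has 72·72 = 5184 edges.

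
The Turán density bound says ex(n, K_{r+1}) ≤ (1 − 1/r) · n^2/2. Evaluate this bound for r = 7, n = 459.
Turán density bound = (6/7) · 459^2/2 = 632043/7 ≈ 90291.8571

Turán's theorem: ex(n, K_{r+1}) is achieved by the complete r-partite Turán graph T(n, r) with parts as balanced as possible, and is at most (1 − 1/r) · n^2/2. For r = 7, n = 459: the density bound is (6/7) · 210681/2 = 632043/7 ≈ 90291.8571. The integer-valued extremum is e(T(459, 7)) = 90291, which is strictly less than the density bound 632043/7 since 7 ∤ 459 (the parts of T(459, 7) cannot all be equal).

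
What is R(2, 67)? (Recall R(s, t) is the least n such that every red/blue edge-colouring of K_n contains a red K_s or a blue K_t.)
R(2, 67) = 67

R(2, k) = k for all k ≥ 2: in a 2-colouring of K_k, either some edge is red (a red K_2) or all edges are blue (a blue K_k). And K_{66} coloured all-blue has no blue K_67, so R(2, 67) > 66. Hence R(2, 67) = 67.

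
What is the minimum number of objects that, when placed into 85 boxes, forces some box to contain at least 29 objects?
n = (29 − 1)·85 + 1 = 2381

By the generalised pigeonhole principle, to guarantee some box contains ≥ r objects we need more than (r − 1) · k objects total. Threshold: n = (r − 1) · k + 1. With r = 29 and k = 85: n = 28 · 85 + 1 = 2380 + 1 = 2381. For n = 2380 = 28 · 85, we can put exactly 28 objects in every box, avoiding 29 in any single one — so 2381 is tight.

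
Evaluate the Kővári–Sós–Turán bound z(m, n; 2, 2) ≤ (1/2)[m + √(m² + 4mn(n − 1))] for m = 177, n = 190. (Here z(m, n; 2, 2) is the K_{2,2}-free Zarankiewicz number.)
z(177, 190; 2, 2) ≤ (1/2)[177 + √(177² + 4·177·190·189)] = (1/2)[177 + √25455609] = 2611.1776

Kővári–Sós–Turán: let r_1, ..., r_177 be the row sums and z = Σ r_i the total number of 1s. Each pair of columns can share at most one row with both entries 1 (else a 2×2 all-ones block appears), so Σ_i C(r_i, 2) ≤ C(190, 2) = 17955. By convexity Σ_i C(r_i, 2) ≥ 177·C(z/177, 2) = z(z − 177)/(2·177), giving z² − 177z − 177·190·189 ≤ 0 and hence z ≤ (1/2)[177 + √(31329 + 4·6356070)] = (1/2)[177 + √25455609] ≈ (1/2)(177 + 5045.3552) = 2611.1776.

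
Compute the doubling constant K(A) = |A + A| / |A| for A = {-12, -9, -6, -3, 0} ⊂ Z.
K = |A + A| / |A| = 9/5

Enumerate A + A = {a + b : a, b ∈ A}. With |A| = 5, there are |A|^2 = 25 ordered sum pairs; collecting distinct values, A + A = {-24, -21, -18, -15, -12, -9, -6, -3, 0}, so |A + A| = 9. Thus K = 9/5. Here |A + A| = 2|A| − 1 = 9, the minimum possible — so K = 9/5 is minimal, which holds iff A is an arithmetic progression.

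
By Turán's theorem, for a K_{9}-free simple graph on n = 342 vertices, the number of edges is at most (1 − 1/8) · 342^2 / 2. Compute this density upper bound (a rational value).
Turán density bound = (7/8) · 342^2/2 = 204687/4 ≈ 51171.75

Turán's theorem: ex(n, K_{r+1}) is achieved by the complete r-partite Turán graph T(n, r) with parts as balanced as possible, and is at most (1 − 1/r) · n^2/2. For r = 8, n = 342: the density bound is (7/8) · 116964/2 = 204687/4 ≈ 51171.75. The integer-valued extremum is e(T(342, 8)) = 51171, which is strictly less than the density bound 204687/4 since 8 ∤ 342 (the parts of T(342, 8) cannot all be equal).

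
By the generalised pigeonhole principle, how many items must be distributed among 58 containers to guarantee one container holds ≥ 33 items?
n = (33 − 1)·58 + 1 = 1857

By the generalised pigeonhole principle, to guarantee some box contains ≥ r objects we need more than (r − 1) · k objects total. Threshold: n = (r − 1) · k + 1. With r = 33 and k = 58: n = 32 · 58 + 1 = 1856 + 1 = 1857. For n = 1856 = 32 · 58, we can put exactly 32 objects in every box, avoiding 33 in any single one — so 1857 is tight.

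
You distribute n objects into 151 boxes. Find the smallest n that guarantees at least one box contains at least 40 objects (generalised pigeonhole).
n = (40 − 1)·151 + 1 = 5890

By the generalised pigeonhole principle, to guarantee some box contains ≥ r objects we need more than (r − 1) · k objects total. Threshold: n = (r − 1) · k + 1. With r = 40 and k = 151: n = 39 · 151 + 1 = 5889 + 1 = 5890. For n = 5889 = 39 · 151, we can put exactly 39 objects in every box, avoiding 40 in any single one — so 5890 is tight.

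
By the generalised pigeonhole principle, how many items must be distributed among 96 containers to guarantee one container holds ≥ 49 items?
n = (49 − 1)·96 + 1 = 4609

By the generalised pigeonhole principle, to guarantee some box contains ≥ r objects we need more than (r − 1) · k objects total. Threshold: n = (r − 1) · k + 1. With r = 49 and k = 96: n = 48 · 96 + 1 = 4608 + 1 = 4609. For n = 4608 = 48 · 96, we can put exactly 48 objects in every box, avoiding 49 in any single one — so 4609 is tight.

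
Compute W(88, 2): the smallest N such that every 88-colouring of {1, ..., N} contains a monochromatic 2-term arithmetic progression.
W(88, 2) = 88 + 1 = 89

A 2-term AP is any pair of integers, so a monochromatic 2-AP exists iff some colour is used at least twice. With 88 colours, the colouring i ↦ i on {1, ..., 88} uses each colour once, avoiding any monochromatic pair, so W(88, 2) > 88. For {1, ..., 89}, pigeonhole forces two integers of the same colour, which form a monochromatic 2-AP. Hence W(88, 2) = 89.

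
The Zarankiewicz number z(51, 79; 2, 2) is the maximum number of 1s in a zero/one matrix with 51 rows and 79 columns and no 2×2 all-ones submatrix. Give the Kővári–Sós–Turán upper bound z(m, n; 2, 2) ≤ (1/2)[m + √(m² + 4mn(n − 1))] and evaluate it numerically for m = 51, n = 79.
z(51, 79; 2, 2) ≤ (1/2)[51 + √(51² + 4·51·79·78)] = (1/2)[51 + √1259649] = 586.6704

Kővári–Sós–Turán: let r_1, ..., r_51 be the row sums and z = Σ r_i the total number of 1s. Each pair of columns can share at most one row with both entries 1 (else a 2×2 all-ones block appears), so Σ_i C(r_i, 2) ≤ C(79, 2) = 3081. By convexity Σ_i C(r_i, 2) ≥ 51·C(z/51, 2) = z(z − 51)/(2·51), giving z² − 51z − 51·79·78 ≤ 0 and hence z ≤ (1/2)[51 + √(2601 + 4·314262)] = (1/2)[51 + √1259649] ≈ (1/2)(51 + 1122.3409) = 586.6704.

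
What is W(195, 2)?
W(195, 2) = 195 + 1 = 196

A 2-term AP is any pair of integers, so a monochromatic 2-AP exists iff some colour is used at least twice. With 195 colours, the colouring i ↦ i on {1, ..., 195} uses each colour once, avoiding any monochromatic pair, so W(195, 2) > 195. For {1, ..., 196}, pigeonhole forces two integers of the same colour, which form a monochromatic 2-AP. Hence W(195, 2) = 196.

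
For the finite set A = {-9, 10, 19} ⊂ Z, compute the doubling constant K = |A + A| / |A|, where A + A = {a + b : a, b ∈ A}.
K = |A + A| / |A| = 6/3 = 2

Enumerate A + A = {a + b : a, b ∈ A}. With |A| = 3, there are |A|^2 = 9 ordered sum pairs; collecting distinct values, A + A = {-18, 1, 10, 20, 29, 38}, so |A + A| = 6. Thus K = 6/3 = 2. For comparison, the minimum possible |A + A| over all 3-element sets is 2·3 − 1 = 5 (so min K = 5/3), attained only by arithmetic progressions.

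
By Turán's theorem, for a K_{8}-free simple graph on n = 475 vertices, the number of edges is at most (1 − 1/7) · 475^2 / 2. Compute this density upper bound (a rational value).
Turán density bound = (6/7) · 475^2/2 = 676875/7 ≈ 96696.4286

Turán's theorem: ex(n, K_{r+1}) is achieved by the complete r-partite Turán graph T(n, r) with parts as balanced as possible, and is at most (1 − 1/r) · n^2/2. For r = 7, n = 475: the density bound is (6/7) · 225625/2 = 676875/7 ≈ 96696.4286. The integer-valued extremum is e(T(475, 7)) = 96696, which is strictly less than the density bound 676875/7 since 7 ∤ 475 (the parts of T(475, 7) cannot all be equal).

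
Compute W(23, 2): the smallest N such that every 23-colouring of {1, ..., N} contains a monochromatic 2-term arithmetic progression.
W(23, 2) = 23 + 1 = 24

A 2-term AP is any pair of integers, so a monochromatic 2-AP exists iff some colour is used at least twice. With 23 colours, the colouring i ↦ i on {1, ..., 23} uses each colour once, avoiding any monochromatic pair, so W(23, 2) > 23. For {1, ..., 24}, pigeonhole forces two integers of the same colour, which form a monochromatic 2-AP. Hence W(23, 2) = 24.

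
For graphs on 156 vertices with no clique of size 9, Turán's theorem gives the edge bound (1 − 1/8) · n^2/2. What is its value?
Turán density bound = (7/8) · 156^2/2 = 10647

Turán's theorem: ex(n, K_{r+1}) is achieved by the complete r-partite Turán graph T(n, r) with parts as balanced as possible, and is at most (1 − 1/r) · n^2/2. For r = 8, n = 156: the density bound is (7/8) · 24336/2 = 10647. The integer-valued extremum is e(T(156, 8)) = 10646, which is strictly less than the density bound 10647 since 8 ∤ 156 (the parts of T(156, 8) cannot all be equal).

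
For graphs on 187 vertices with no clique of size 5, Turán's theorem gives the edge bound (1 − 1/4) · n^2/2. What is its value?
Turán density bound = (3/4) · 187^2/2 = 104907/8 ≈ 13113.375

Turán's theorem: ex(n, K_{r+1}) is achieved by the complete r-partite Turán graph T(n, r) with parts as balanced as possible, and is at most (1 − 1/r) · n^2/2. For r = 4, n = 187: the density bound is (3/4) · 34969/2 = 104907/8 ≈ 13113.375. The integer-valued extremum is e(T(187, 4)) = 13113, which is strictly less than the density bound 104907/8 since 4 ∤ 187 (the parts of T(187, 4) cannot all be equal).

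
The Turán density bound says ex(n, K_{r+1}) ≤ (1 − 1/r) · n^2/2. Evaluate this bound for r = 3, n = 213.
Turán density bound = (2/3) · 213^2/2 = 15123

Turán's theorem: ex(n, K_{r+1}) is achieved by the complete r-partite Turán graph T(n, r) with parts as balanced as possible, and is at most (1 − 1/r) · n^2/2. For r = 3, n = 213: the density bound is (2/3) · 45369/2 = 15123. Since 3 ∣ 213, the Turán graph T(213, 3) has parts of equal size 71, and its edge count e(T(213, 3)) = 15123 attains the density bound exactly.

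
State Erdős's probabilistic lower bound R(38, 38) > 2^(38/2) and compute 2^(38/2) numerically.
2^(38/2) = 524288; so R(38, 38) > 524288

Colour each edge of K_n uniformly at random with red/blue. The expected number of monochromatic K_38 is C(n, 38) · 2 · 2^(−C(38,2)). If C(n, 38) · 2^(1 − C(38,2)) < 1, then with positive probability no monochromatic K_38 exists, so R(38, 38) > n. The standard estimate C(n, 38) ≤ n^38/38! shows this inequality holds whenever n ≤ 2^(38/2) (since 38! · 2^(C(38,2) − 1) > 2^(38^2/2) ≥ n^38). Hence R(38, 38) > 2^(38/2) = 524288.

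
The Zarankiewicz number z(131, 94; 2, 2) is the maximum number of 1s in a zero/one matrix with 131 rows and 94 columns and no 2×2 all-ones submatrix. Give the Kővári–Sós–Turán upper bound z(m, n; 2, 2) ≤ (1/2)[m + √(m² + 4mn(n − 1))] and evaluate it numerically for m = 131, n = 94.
z(131, 94; 2, 2) ≤ (1/2)[131 + √(131² + 4·131·94·93)] = (1/2)[131 + √4597969] = 1137.6438

Kővári–Sós–Turán: let r_1, ..., r_131 be the row sums and z = Σ r_i the total number of 1s. Each pair of columns can share at most one row with both entries 1 (else a 2×2 all-ones block appears), so Σ_i C(r_i, 2) ≤ C(94, 2) = 4371. By convexity Σ_i C(r_i, 2) ≥ 131·C(z/131, 2) = z(z − 131)/(2·131), giving z² − 131z − 131·94·93 ≤ 0 and hence z ≤ (1/2)[131 + √(17161 + 4·1145202)] = (1/2)[131 + √4597969] ≈ (1/2)(131 + 2144.2875) = 1137.6438.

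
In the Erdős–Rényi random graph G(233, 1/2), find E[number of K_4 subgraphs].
E[# K_4] = C(233, 4) · (1/2)^C(4, 2) = 119666470 / 2^6 = 59833235/32 = 1869788.59375

For each 4-subset S of vertices (there are C(233, 4) = 119666470 such S), let X_S = 1 if S induces a K_4 (all C(4, 2) = 6 edges present). Then P(X_S = 1) = (1/2)^6 = 1/64. By linearity of expectation, E[# K_4] = C(233, 4) · (1/2)^6 = 119666470 / 64 = 59833235/32 = 1869788.59375.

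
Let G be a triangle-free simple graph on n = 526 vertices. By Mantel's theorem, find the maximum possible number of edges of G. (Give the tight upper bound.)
ex(526, K_3) = ⌊526^2/4⌋ = 69169

Mantel (1907): a triangle-free graph on n vertices has at most ⌊n^2/4⌋ edges, with equality for the complete bipartite graph K_{⌊n/2⌋, ⌈n/2⌉}. For n = 526: ⌊526^2/4⌋ = ⌊276676/4⌋ = 69169. The extremal graph is K_{263, 263}, which has 263·263 = 69169 edges.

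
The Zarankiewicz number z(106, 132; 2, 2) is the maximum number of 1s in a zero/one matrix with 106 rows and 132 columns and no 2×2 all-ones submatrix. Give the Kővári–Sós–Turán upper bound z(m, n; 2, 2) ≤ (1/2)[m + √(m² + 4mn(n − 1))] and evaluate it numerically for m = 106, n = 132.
z(106, 132; 2, 2) ≤ (1/2)[106 + √(106² + 4·106·132·131)] = (1/2)[106 + √7343044] = 1407.9026

Kővári–Sós–Turán: let r_1, ..., r_106 be the row sums and z = Σ r_i the total number of 1s. Each pair of columns can share at most one row with both entries 1 (else a 2×2 all-ones block appears), so Σ_i C(r_i, 2) ≤ C(132, 2) = 8646. By convexity Σ_i C(r_i, 2) ≥ 106·C(z/106, 2) = z(z − 106)/(2·106), giving z² − 106z − 106·132·131 ≤ 0 and hence z ≤ (1/2)[106 + √(11236 + 4·1832952)] = (1/2)[106 + √7343044] ≈ (1/2)(106 + 2709.8052) = 1407.9026.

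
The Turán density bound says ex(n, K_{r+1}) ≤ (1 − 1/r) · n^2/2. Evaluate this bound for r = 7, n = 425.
Turán density bound = (6/7) · 425^2/2 = 541875/7 ≈ 77410.7143

Turán's theorem: ex(n, K_{r+1}) is achieved by the complete r-partite Turán graph T(n, r) with parts as balanced as possible, and is at most (1 − 1/r) · n^2/2. For r = 7, n = 425: the density bound is (6/7) · 180625/2 = 541875/7 ≈ 77410.7143. The integer-valued extremum is e(T(425, 7)) = 77410, which is strictly less than the density bound 541875/7 since 7 ∤ 425 (the parts of T(425, 7) cannot all be equal).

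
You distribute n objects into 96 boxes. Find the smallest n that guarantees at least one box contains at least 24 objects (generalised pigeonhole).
n = (24 − 1)·96 + 1 = 2209

By the generalised pigeonhole principle, to guarantee some box contains ≥ r objects we need more than (r − 1) · k objects total. Threshold: n = (r − 1) · k + 1. With r = 24 and k = 96: n = 23 · 96 + 1 = 2208 + 1 = 2209. For n = 2208 = 23 · 96, we can put exactly 23 objects in every box, avoiding 24 in any single one — so 2209 is tight.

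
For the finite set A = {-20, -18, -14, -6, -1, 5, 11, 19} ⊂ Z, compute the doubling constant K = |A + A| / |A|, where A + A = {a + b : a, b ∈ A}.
K = |A + A| / |A| = 30/8 = 15/4

Enumerate A + A = {a + b : a, b ∈ A}. With |A| = 8, there are |A|^2 = 64 ordered sum pairs; collecting distinct values, A + A = {-40, -38, -36, -34, -32, -28, -26, -24, -21, -20, -19, -15, -13, -12, -9, -7, -3, -2, -1, 1, 4, 5, 10, 13, 16, 18, 22, 24, 30, 38}, so |A + A| = 30. Thus K = 30/8 = 15/4. For comparison, the minimum possible |A + A| over all 8-element sets is 2·8 − 1 = 15 (so min K = 15/8), attained only by arithmetic progressions.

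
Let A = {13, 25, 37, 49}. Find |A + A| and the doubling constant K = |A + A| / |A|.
K = |A + A| / |A| = 7/4

Enumerate A + A = {a + b : a, b ∈ A}. With |A| = 4, there are |A|^2 = 16 ordered sum pairs; collecting distinct values, A + A = {26, 38, 50, 62, 74, 86, 98}, so |A + A| = 7. Thus K = 7/4. Here |A + A| = 2|A| − 1 = 7, the minimum possible — so K = 7/4 is minimal, which holds iff A is an arithmetic progression.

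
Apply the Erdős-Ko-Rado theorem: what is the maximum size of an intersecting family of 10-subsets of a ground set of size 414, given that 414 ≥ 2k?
max |F| = C(413, 9) = 882406808776026765

The Erdős-Ko-Rado theorem states: for n ≥ 2k, an intersecting family of k-subsets of an n-element set has size at most C(n − 1, k − 1), with equality for 'star' families {A ⊆ [n] : |A| = k, i ∈ A} (fix an element i). For n = 414, k = 10: C(413, 9) = 882406808776026765.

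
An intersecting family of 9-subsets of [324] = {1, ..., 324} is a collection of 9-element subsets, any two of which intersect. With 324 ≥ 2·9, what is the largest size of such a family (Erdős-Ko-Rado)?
max |F| = C(323, 8) = 2692508166407224

Erdős-Ko-Rado (1961): when n ≥ 2k, max |F| = C(n−1, k−1). The bound is attained by the star {A : i ∈ A} for any fixed i ∈ [n]. Here C(324−1, 9−1) = C(323, 8) = 2692508166407224.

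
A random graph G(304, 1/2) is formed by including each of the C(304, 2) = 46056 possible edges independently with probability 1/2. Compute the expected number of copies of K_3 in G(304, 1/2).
E[# K_3] = C(304, 3) · (1/2)^C(3, 2) = 4636304 / 2^3 = 579538

For each 3-subset S of vertices (there are C(304, 3) = 4636304 such S), let X_S = 1 if S induces a K_3 (all C(3, 2) = 3 edges present). Then P(X_S = 1) = (1/2)^3 = 1/8. By linearity of expectation, E[# K_3] = C(304, 3) · (1/2)^3 = 4636304 / 8 = 579538.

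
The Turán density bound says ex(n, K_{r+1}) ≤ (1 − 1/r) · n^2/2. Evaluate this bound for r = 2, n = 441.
Turán density bound = (1/2) · 441^2/2 = 194481/4 ≈ 48620.25

Turán's theorem: ex(n, K_{r+1}) is achieved by the complete r-partite Turán graph T(n, r) with parts as balanced as possible, and is at most (1 − 1/r) · n^2/2. For r = 2, n = 441: the density bound is (1/2) · 194481/2 = 194481/4 ≈ 48620.25. The integer-valued extremum is e(T(441, 2)) = 48620, which is strictly less than the density bound 194481/4 since 2 ∤ 441 (the parts of T(441, 2) cannot all be equal).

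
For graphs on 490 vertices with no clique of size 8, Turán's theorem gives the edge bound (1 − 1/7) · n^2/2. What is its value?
Turán density bound = (6/7) · 490^2/2 = 102900

Turán's theorem: ex(n, K_{r+1}) is achieved by the complete r-partite Turán graph T(n, r) with parts as balanced as possible, and is at most (1 − 1/r) · n^2/2. For r = 7, n = 490: the density bound is (6/7) · 240100/2 = 102900. Since 7 ∣ 490, the Turán graph T(490, 7) has parts of equal size 70, and its edge count e(T(490, 7)) = 102900 attains the density bound exactly.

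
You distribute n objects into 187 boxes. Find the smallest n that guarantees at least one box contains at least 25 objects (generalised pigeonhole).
n = (25 − 1)·187 + 1 = 4489

By the generalised pigeonhole principle, to guarantee some box contains ≥ r objects we need more than (r − 1) · k objects total. Threshold: n = (r − 1) · k + 1. With r = 25 and k = 187: n = 24 · 187 + 1 = 4488 + 1 = 4489. For n = 4488 = 24 · 187, we can put exactly 24 objects in every box, avoiding 25 in any single one — so 4489 is tight.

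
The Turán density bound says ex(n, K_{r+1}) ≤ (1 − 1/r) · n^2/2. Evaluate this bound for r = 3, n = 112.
Turán density bound = (2/3) · 112^2/2 = 12544/3 ≈ 4181.3333

Turán's theorem: ex(n, K_{r+1}) is achieved by the complete r-partite Turán graph T(n, r) with parts as balanced as possible, and is at most (1 − 1/r) · n^2/2. For r = 3, n = 112: the density bound is (2/3) · 12544/2 = 12544/3 ≈ 4181.3333. The integer-valued extremum is e(T(112, 3)) = 4181, which is strictly less than the density bound 12544/3 since 3 ∤ 112 (the parts of T(112, 3) cannot all be equal).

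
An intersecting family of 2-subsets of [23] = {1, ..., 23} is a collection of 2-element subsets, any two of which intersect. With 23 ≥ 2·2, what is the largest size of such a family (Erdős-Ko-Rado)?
max |F| = C(22, 1) = 22

Erdős-Ko-Rado (1961): when n ≥ 2k, max |F| = C(n−1, k−1). The bound is attained by the star {A : i ∈ A} for any fixed i ∈ [n]. Here C(23−1, 2−1) = C(22, 1) = 22.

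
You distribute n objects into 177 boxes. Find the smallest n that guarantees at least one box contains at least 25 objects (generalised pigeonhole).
n = (25 − 1)·177 + 1 = 4249

By the generalised pigeonhole principle, to guarantee some box contains ≥ r objects we need more than (r − 1) · k objects total. Threshold: n = (r − 1) · k + 1. With r = 25 and k = 177: n = 24 · 177 + 1 = 4248 + 1 = 4249. For n = 4248 = 24 · 177, we can put exactly 24 objects in every box, avoiding 25 in any single one — so 4249 is tight.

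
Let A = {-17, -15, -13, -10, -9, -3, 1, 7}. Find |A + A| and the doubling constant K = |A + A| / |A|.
K = |A + A| / |A| = 27/8

Enumerate A + A = {a + b : a, b ∈ A}. With |A| = 8, there are |A|^2 = 64 ordered sum pairs; collecting distinct values, A + A = {-34, -32, -30, -28, -27, -26, -25, -24, -23, -22, -20, -19, -18, -16, -14, -13, -12, -10, -9, -8, -6, -3, -2, 2, 4, 8, 14}, so |A + A| = 27. Thus K = 27/8. For comparison, the minimum possible |A + A| over all 8-element sets is 2·8 − 1 = 15 (so min K = 15/8), attained only by arithmetic progressions.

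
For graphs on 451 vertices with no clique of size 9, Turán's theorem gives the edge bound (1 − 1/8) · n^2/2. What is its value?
Turán density bound = (7/8) · 451^2/2 = 1423807/16 ≈ 88987.9375

Turán's theorem: ex(n, K_{r+1}) is achieved by the complete r-partite Turán graph T(n, r) with parts as balanced as possible, and is at most (1 − 1/r) · n^2/2. For r = 8, n = 451: the density bound is (7/8) · 203401/2 = 1423807/16 ≈ 88987.9375. The integer-valued extremum is e(T(451, 8)) = 88987, which is strictly less than the density bound 1423807/16 since 8 ∤ 451 (the parts of T(451, 8) cannot all be equal).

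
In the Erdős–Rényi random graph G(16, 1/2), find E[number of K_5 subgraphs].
E[# K_5] = C(16, 5) · (1/2)^C(5, 2) = 4368 / 2^10 = 273/64 = 4.265625

For each 5-subset S of vertices (there are C(16, 5) = 4368 such S), let X_S = 1 if S induces a K_5 (all C(5, 2) = 10 edges present). Then P(X_S = 1) = (1/2)^10 = 1/1024. By linearity of expectation, E[# K_5] = C(16, 5) · (1/2)^10 = 4368 / 1024 = 273/64 = 4.265625.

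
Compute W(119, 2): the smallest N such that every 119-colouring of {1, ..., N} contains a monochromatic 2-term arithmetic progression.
W(119, 2) = 119 + 1 = 120

A 2-term AP is any pair of integers, so a monochromatic 2-AP exists iff some colour is used at least twice. With 119 colours, the colouring i ↦ i on {1, ..., 119} uses each colour once, avoiding any monochromatic pair, so W(119, 2) > 119. For {1, ..., 120}, pigeonhole forces two integers of the same colour, which form a monochromatic 2-AP. Hence W(119, 2) = 120.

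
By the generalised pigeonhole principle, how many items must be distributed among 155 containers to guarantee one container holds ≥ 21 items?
n = (21 − 1)·155 + 1 = 3101

By the generalised pigeonhole principle, to guarantee some box contains ≥ r objects we need more than (r − 1) · k objects total. Threshold: n = (r − 1) · k + 1. With r = 21 and k = 155: n = 20 · 155 + 1 = 3100 + 1 = 3101. For n = 3100 = 20 · 155, we can put exactly 20 objects in every box, avoiding 21 in any single one — so 3101 is tight.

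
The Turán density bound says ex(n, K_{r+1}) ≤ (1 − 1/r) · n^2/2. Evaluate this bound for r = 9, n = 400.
Turán density bound = (8/9) · 400^2/2 = 640000/9 ≈ 71111.1111

Turán's theorem: ex(n, K_{r+1}) is achieved by the complete r-partite Turán graph T(n, r) with parts as balanced as possible, and is at most (1 − 1/r) · n^2/2. For r = 9, n = 400: the density bound is (8/9) · 160000/2 = 640000/9 ≈ 71111.1111. The integer-valued extremum is e(T(400, 9)) = 71110, which is strictly less than the density bound 640000/9 since 9 ∤ 400 (the parts of T(400, 9) cannot all be equal).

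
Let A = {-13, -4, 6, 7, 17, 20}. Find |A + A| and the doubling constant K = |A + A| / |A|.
K = |A + A| / |A| = 20/6 = 10/3

Enumerate A + A = {a + b : a, b ∈ A}. With |A| = 6, there are |A|^2 = 36 ordered sum pairs; collecting distinct values, A + A = {-26, -17, -8, -7, -6, 2, 3, 4, 7, 12, 13, 14, 16, 23, 24, 26, 27, 34, 37, 40}, so |A + A| = 20. Thus K = 20/6 = 10/3. For comparison, the minimum possible |A + A| over all 6-element sets is 2·6 − 1 = 11 (so min K = 11/6), attained only by arithmetic progressions.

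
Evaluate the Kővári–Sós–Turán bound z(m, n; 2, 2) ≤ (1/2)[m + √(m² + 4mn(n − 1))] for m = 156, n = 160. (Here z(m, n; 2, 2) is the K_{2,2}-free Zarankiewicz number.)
z(156, 160; 2, 2) ≤ (1/2)[156 + √(156² + 4·156·160·159)] = (1/2)[156 + √15898896] = 2071.671

Kővári–Sós–Turán: let r_1, ..., r_156 be the row sums and z = Σ r_i the total number of 1s. Each pair of columns can share at most one row with both entries 1 (else a 2×2 all-ones block appears), so Σ_i C(r_i, 2) ≤ C(160, 2) = 12720. By convexity Σ_i C(r_i, 2) ≥ 156·C(z/156, 2) = z(z − 156)/(2·156), giving z² − 156z − 156·160·159 ≤ 0 and hence z ≤ (1/2)[156 + √(24336 + 4·3968640)] = (1/2)[156 + √15898896] ≈ (1/2)(156 + 3987.342) = 2071.671.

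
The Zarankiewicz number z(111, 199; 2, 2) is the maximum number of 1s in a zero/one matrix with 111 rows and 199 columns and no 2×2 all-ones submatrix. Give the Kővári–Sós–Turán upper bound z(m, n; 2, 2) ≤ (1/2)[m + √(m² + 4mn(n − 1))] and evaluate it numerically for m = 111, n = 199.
z(111, 199; 2, 2) ≤ (1/2)[111 + √(111² + 4·111·199·198)] = (1/2)[111 + √17506809] = 2147.5569

Kővári–Sós–Turán: let r_1, ..., r_111 be the row sums and z = Σ r_i the total number of 1s. Each pair of columns can share at most one row with both entries 1 (else a 2×2 all-ones block appears), so Σ_i C(r_i, 2) ≤ C(199, 2) = 19701. By convexity Σ_i C(r_i, 2) ≥ 111·C(z/111, 2) = z(z − 111)/(2·111), giving z² − 111z − 111·199·198 ≤ 0 and hence z ≤ (1/2)[111 + √(12321 + 4·4373622)] = (1/2)[111 + √17506809] ≈ (1/2)(111 + 4184.1139) = 2147.5569.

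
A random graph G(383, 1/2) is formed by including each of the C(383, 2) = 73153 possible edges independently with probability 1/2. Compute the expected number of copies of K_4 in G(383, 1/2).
E[# K_4] = C(383, 4) · (1/2)^C(4, 2) = 882590945 / 2^6 = 13790483.515625

For each 4-subset S of vertices (there are C(383, 4) = 882590945 such S), let X_S = 1 if S induces a K_4 (all C(4, 2) = 6 edges present). Then P(X_S = 1) = (1/2)^6 = 1/64. By linearity of expectation, E[# K_4] = C(383, 4) · (1/2)^6 = 882590945 / 64 = 13790483.515625.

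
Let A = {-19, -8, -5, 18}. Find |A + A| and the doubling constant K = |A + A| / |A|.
K = |A + A| / |A| = 10/4 = 5/2

Enumerate A + A = {a + b : a, b ∈ A}. With |A| = 4, there are |A|^2 = 16 ordered sum pairs; collecting distinct values, A + A = {-38, -27, -24, -16, -13, -10, -1, 10, 13, 36}, so |A + A| = 10. Thus K = 10/4 = 5/2. For comparison, the minimum possible |A + A| over all 4-element sets is 2·4 − 1 = 7 (so min K = 7/4), attained only by arithmetic progressions.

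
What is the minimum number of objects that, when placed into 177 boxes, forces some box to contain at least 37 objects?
n = (37 − 1)·177 + 1 = 6373

By the generalised pigeonhole principle, to guarantee some box contains ≥ r objects we need more than (r − 1) · k objects total. Threshold: n = (r − 1) · k + 1. With r = 37 and k = 177: n = 36 · 177 + 1 = 6372 + 1 = 6373. For n = 6372 = 36 · 177, we can put exactly 36 objects in every box, avoiding 37 in any single one — so 6373 is tight.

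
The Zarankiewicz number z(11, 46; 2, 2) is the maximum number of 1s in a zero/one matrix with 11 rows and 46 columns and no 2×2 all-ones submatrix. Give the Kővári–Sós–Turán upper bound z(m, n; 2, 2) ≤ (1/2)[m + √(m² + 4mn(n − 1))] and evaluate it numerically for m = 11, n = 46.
z(11, 46; 2, 2) ≤ (1/2)[11 + √(11² + 4·11·46·45)] = (1/2)[11 + √91201] = 156.4975

Kővári–Sós–Turán: let r_1, ..., r_11 be the row sums and z = Σ r_i the total number of 1s. Each pair of columns can share at most one row with both entries 1 (else a 2×2 all-ones block appears), so Σ_i C(r_i, 2) ≤ C(46, 2) = 1035. By convexity Σ_i C(r_i, 2) ≥ 11·C(z/11, 2) = z(z − 11)/(2·11), giving z² − 11z − 11·46·45 ≤ 0 and hence z ≤ (1/2)[11 + √(121 + 4·22770)] = (1/2)[11 + √91201] ≈ (1/2)(11 + 301.995) = 156.4975.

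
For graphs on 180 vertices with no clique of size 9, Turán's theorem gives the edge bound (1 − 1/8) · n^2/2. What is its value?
Turán density bound = (7/8) · 180^2/2 = 14175

Turán's theorem: ex(n, K_{r+1}) is achieved by the complete r-partite Turán graph T(n, r) with parts as balanced as possible, and is at most (1 − 1/r) · n^2/2. For r = 8, n = 180: the density bound is (7/8) · 32400/2 = 14175. The integer-valued extremum is e(T(180, 8)) = 14174, which is strictly less than the density bound 14175 since 8 ∤ 180 (the parts of T(180, 8) cannot all be equal).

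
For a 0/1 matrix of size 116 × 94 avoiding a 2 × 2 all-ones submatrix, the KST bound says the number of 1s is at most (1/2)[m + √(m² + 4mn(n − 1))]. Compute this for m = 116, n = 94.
z(116, 94; 2, 2) ≤ (1/2)[116 + √(116² + 4·116·94·93)] = (1/2)[116 + √4069744] = 1066.6803

Kővári–Sós–Turán: let r_1, ..., r_116 be the row sums and z = Σ r_i the total number of 1s. Each pair of columns can share at most one row with both entries 1 (else a 2×2 all-ones block appears), so Σ_i C(r_i, 2) ≤ C(94, 2) = 4371. By convexity Σ_i C(r_i, 2) ≥ 116·C(z/116, 2) = z(z − 116)/(2·116), giving z² − 116z − 116·94·93 ≤ 0 and hence z ≤ (1/2)[116 + √(13456 + 4·1014072)] = (1/2)[116 + √4069744] ≈ (1/2)(116 + 2017.3607) = 1066.6803.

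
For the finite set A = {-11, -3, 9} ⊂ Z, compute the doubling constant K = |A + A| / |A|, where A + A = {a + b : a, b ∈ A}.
K = |A + A| / |A| = 6/3 = 2

Enumerate A + A = {a + b : a, b ∈ A}. With |A| = 3, there are |A|^2 = 9 ordered sum pairs; collecting distinct values, A + A = {-22, -14, -6, -2, 6, 18}, so |A + A| = 6. Thus K = 6/3 = 2. For comparison, the minimum possible |A + A| over all 3-element sets is 2·3 − 1 = 5 (so min K = 5/3), attained only by arithmetic progressions.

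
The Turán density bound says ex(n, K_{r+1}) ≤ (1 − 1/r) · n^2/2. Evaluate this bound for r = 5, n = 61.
Turán density bound = (4/5) · 61^2/2 = 7442/5 ≈ 1488.4

Turán's theorem: ex(n, K_{r+1}) is achieved by the complete r-partite Turán graph T(n, r) with parts as balanced as possible, and is at most (1 − 1/r) · n^2/2. For r = 5, n = 61: the density bound is (4/5) · 3721/2 = 7442/5 ≈ 1488.4. The integer-valued extremum is e(T(61, 5)) = 1488, which is strictly less than the density bound 7442/5 since 5 ∤ 61 (the parts of T(61, 5) cannot all be equal).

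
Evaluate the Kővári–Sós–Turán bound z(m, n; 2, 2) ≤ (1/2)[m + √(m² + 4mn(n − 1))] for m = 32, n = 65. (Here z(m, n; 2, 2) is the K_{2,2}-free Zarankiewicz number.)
z(32, 65; 2, 2) ≤ (1/2)[32 + √(32² + 4·32·65·64)] = (1/2)[32 + √533504] = 381.2068

Kővári–Sós–Turán: let r_1, ..., r_32 be the row sums and z = Σ r_i the total number of 1s. Each pair of columns can share at most one row with both entries 1 (else a 2×2 all-ones block appears), so Σ_i C(r_i, 2) ≤ C(65, 2) = 2080. By convexity Σ_i C(r_i, 2) ≥ 32·C(z/32, 2) = z(z − 32)/(2·32), giving z² − 32z − 32·65·64 ≤ 0 and hence z ≤ (1/2)[32 + √(1024 + 4·133120)] = (1/2)[32 + √533504] ≈ (1/2)(32 + 730.4136) = 381.2068.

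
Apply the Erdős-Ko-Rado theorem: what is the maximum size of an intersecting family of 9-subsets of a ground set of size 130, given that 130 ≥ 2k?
max |F| = C(129, 8) = 1524228447600

The Erdős-Ko-Rado theorem states: for n ≥ 2k, an intersecting family of k-subsets of an n-element set has size at most C(n − 1, k − 1), with equality for 'star' families {A ⊆ [n] : |A| = k, i ∈ A} (fix an element i). For n = 130, k = 9: C(129, 8) = 1524228447600.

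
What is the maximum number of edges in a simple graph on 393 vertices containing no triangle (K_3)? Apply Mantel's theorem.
ex(393, K_3) = ⌊393^2/4⌋ = 38612

Mantel (1907): a triangle-free graph on n vertices has at most ⌊n^2/4⌋ edges, with equality for the complete bipartite graph K_{⌊n/2⌋, ⌈n/2⌉}. For n = 393: ⌊393^2/4⌋ = ⌊154449/4⌋ = 38612. The extremal graph is K_{196, 197}, which has 196·197 = 38612 edges.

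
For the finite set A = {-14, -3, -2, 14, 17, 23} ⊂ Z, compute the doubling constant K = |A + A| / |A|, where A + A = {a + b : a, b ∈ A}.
K = |A + A| / |A| = 21/6 = 7/2

Enumerate A + A = {a + b : a, b ∈ A}. With |A| = 6, there are |A|^2 = 36 ordered sum pairs; collecting distinct values, A + A = {-28, -17, -16, -6, -5, -4, 0, 3, 9, 11, 12, 14, 15, 20, 21, 28, 31, 34, 37, 40, 46}, so |A + A| = 21. Thus K = 21/6 = 7/2. For comparison, the minimum possible |A + A| over all 6-element sets is 2·6 − 1 = 11 (so min K = 11/6), attained only by arithmetic progressions.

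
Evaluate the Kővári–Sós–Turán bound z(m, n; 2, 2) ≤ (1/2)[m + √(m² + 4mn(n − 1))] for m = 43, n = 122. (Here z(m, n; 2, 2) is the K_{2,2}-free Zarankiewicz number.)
z(43, 122; 2, 2) ≤ (1/2)[43 + √(43² + 4·43·122·121)] = (1/2)[43 + √2540913] = 818.5121

Kővári–Sós–Turán: let r_1, ..., r_43 be the row sums and z = Σ r_i the total number of 1s. Each pair of columns can share at most one row with both entries 1 (else a 2×2 all-ones block appears), so Σ_i C(r_i, 2) ≤ C(122, 2) = 7381. By convexity Σ_i C(r_i, 2) ≥ 43·C(z/43, 2) = z(z − 43)/(2·43), giving z² − 43z − 43·122·121 ≤ 0 and hence z ≤ (1/2)[43 + √(1849 + 4·634766)] = (1/2)[43 + √2540913] ≈ (1/2)(43 + 1594.0242) = 818.5121.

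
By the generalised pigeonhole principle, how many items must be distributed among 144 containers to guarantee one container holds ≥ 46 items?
n = (46 − 1)·144 + 1 = 6481

By the generalised pigeonhole principle, to guarantee some box contains ≥ r objects we need more than (r − 1) · k objects total. Threshold: n = (r − 1) · k + 1. With r = 46 and k = 144: n = 45 · 144 + 1 = 6480 + 1 = 6481. For n = 6480 = 45 · 144, we can put exactly 45 objects in every box, avoiding 46 in any single one — so 6481 is tight.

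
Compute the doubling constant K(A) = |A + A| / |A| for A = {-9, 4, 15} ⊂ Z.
K = |A + A| / |A| = 6/3 = 2

Enumerate A + A = {a + b : a, b ∈ A}. With |A| = 3, there are |A|^2 = 9 ordered sum pairs; collecting distinct values, A + A = {-18, -5, 6, 8, 19, 30}, so |A + A| = 6. Thus K = 6/3 = 2. For comparison, the minimum possible |A + A| over all 3-element sets is 2·3 − 1 = 5 (so min K = 5/3), attained only by arithmetic progressions.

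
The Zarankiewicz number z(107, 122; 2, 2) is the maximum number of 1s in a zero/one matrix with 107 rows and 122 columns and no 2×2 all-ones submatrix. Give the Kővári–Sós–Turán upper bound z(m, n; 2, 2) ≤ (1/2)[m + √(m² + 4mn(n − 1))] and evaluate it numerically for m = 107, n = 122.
z(107, 122; 2, 2) ≤ (1/2)[107 + √(107² + 4·107·122·121)] = (1/2)[107 + √6329585] = 1311.4333

Kővári–Sós–Turán: let r_1, ..., r_107 be the row sums and z = Σ r_i the total number of 1s. Each pair of columns can share at most one row with both entries 1 (else a 2×2 all-ones block appears), so Σ_i C(r_i, 2) ≤ C(122, 2) = 7381. By convexity Σ_i C(r_i, 2) ≥ 107·C(z/107, 2) = z(z − 107)/(2·107), giving z² − 107z − 107·122·121 ≤ 0 and hence z ≤ (1/2)[107 + √(11449 + 4·1579534)] = (1/2)[107 + √6329585] ≈ (1/2)(107 + 2515.8666) = 1311.4333.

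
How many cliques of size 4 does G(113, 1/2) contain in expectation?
E[# K_4] = C(113, 4) · (1/2)^C(4, 2) = 6438740 / 2^6 = 1609685/16 = 100605.3125

For each 4-subset S of vertices (there are C(113, 4) = 6438740 such S), let X_S = 1 if S induces a K_4 (all C(4, 2) = 6 edges present). Then P(X_S = 1) = (1/2)^6 = 1/64. By linearity of expectation, E[# K_4] = C(113, 4) · (1/2)^6 = 6438740 / 64 = 1609685/16 = 100605.3125.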